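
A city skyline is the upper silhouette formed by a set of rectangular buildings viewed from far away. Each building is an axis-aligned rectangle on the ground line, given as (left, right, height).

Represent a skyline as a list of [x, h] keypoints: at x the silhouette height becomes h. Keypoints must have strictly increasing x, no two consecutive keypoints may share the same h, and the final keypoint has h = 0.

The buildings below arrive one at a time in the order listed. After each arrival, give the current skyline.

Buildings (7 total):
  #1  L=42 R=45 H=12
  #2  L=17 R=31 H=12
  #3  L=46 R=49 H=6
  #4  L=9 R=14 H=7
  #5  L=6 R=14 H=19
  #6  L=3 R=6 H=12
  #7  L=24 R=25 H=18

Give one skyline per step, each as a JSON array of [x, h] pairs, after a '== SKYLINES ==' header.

== SKYLINES ==
[[42,12],[45,0]]
[[17,12],[31,0],[42,12],[45,0]]
[[17,12],[31,0],[42,12],[45,0],[46,6],[49,0]]
[[9,7],[14,0],[17,12],[31,0],[42,12],[45,0],[46,6],[49,0]]
[[6,19],[14,0],[17,12],[31,0],[42,12],[45,0],[46,6],[49,0]]
[[3,12],[6,19],[14,0],[17,12],[31,0],[42,12],[45,0],[46,6],[49,0]]
[[3,12],[6,19],[14,0],[17,12],[24,18],[25,12],[31,0],[42,12],[45,0],[46,6],[49,0]]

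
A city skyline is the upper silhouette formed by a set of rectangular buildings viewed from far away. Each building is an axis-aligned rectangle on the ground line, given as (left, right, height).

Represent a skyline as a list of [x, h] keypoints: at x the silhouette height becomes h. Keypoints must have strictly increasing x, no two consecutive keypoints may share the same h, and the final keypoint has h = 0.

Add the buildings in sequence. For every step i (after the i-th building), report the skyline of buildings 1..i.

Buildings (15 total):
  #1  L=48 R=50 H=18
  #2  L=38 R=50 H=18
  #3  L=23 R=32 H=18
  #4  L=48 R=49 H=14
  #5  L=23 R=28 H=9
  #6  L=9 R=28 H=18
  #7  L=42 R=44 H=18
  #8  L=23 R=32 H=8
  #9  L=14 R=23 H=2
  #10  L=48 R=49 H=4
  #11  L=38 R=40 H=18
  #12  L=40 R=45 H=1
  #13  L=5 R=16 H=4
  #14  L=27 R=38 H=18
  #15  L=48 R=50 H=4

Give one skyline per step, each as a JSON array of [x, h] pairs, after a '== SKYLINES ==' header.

== SKYLINES ==
[[48,18],[50,0]]
[[38,18],[50,0]]
[[23,18],[32,0],[38,18],[50,0]]
[[23,18],[32,0],[38,18],[50,0]]
[[23,18],[32,0],[38,18],[50,0]]
[[9,18],[32,0],[38,18],[50,0]]
[[9,18],[32,0],[38,18],[50,0]]
[[9,18],[32,0],[38,18],[50,0]]
[[9,18],[32,0],[38,18],[50,0]]
[[9,18],[32,0],[38,18],[50,0]]
[[9,18],[32,0],[38,18],[50,0]]
[[9,18],[32,0],[38,18],[50,0]]
[[5,4],[9,18],[32,0],[38,18],[50,0]]
[[5,4],[9,18],[50,0]]
[[5,4],[9,18],[50,0]]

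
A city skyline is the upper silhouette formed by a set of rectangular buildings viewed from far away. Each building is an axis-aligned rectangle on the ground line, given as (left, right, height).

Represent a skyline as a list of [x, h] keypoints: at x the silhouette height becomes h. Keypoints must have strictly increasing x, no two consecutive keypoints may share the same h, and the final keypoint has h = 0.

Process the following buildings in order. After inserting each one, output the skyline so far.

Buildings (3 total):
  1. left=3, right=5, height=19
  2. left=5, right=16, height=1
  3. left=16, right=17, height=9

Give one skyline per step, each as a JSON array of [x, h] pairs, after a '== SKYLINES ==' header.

== SKYLINES ==
[[3,19],[5,0]]
[[3,19],[5,1],[16,0]]
[[3,19],[5,1],[16,9],[17,0]]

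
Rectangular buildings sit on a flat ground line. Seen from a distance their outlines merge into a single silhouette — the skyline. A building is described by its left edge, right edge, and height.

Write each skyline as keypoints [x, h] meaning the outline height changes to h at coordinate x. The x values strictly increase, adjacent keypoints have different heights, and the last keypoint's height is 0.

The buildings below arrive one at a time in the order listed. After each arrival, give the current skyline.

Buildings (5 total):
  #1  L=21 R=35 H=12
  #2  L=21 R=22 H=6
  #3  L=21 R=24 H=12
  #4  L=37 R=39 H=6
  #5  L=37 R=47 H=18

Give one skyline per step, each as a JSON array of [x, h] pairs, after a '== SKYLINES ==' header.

== SKYLINES ==
[[21,12],[35,0]]
[[21,12],[35,0]]
[[21,12],[35,0]]
[[21,12],[35,0],[37,6],[39,0]]
[[21,12],[35,0],[37,18],[47,0]]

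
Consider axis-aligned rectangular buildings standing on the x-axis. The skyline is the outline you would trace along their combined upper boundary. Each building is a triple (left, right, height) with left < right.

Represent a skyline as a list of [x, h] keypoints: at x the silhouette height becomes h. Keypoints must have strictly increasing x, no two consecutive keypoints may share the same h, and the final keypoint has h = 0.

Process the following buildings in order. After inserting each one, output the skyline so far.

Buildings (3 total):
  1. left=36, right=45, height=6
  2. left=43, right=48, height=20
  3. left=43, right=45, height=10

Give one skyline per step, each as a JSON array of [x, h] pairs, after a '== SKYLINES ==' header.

== SKYLINES ==
[[36,6],[45,0]]
[[36,6],[43,20],[48,0]]
[[36,6],[43,20],[48,0]]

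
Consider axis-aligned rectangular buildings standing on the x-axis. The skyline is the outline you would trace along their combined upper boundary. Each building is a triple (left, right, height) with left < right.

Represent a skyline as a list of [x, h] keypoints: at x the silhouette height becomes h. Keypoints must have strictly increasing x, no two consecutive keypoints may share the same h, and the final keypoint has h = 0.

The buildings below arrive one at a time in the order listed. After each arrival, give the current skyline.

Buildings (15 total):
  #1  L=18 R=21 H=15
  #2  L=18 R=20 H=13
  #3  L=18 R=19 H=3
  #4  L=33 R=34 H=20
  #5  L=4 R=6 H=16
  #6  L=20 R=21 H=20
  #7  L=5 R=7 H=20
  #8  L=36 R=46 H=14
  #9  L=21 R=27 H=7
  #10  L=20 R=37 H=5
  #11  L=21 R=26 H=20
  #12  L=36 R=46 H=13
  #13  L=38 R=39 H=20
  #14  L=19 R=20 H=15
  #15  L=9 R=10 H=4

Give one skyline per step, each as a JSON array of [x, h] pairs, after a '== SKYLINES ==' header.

== SKYLINES ==
[[18,15],[21,0]]
[[18,15],[21,0]]
[[18,15],[21,0]]
[[18,15],[21,0],[33,20],[34,0]]
[[4,16],[6,0],[18,15],[21,0],[33,20],[34,0]]
[[4,16],[6,0],[18,15],[20,20],[21,0],[33,20],[34,0]]
[[4,16],[5,20],[7,0],[18,15],[20,20],[21,0],[33,20],[34,0]]
[[4,16],[5,20],[7,0],[18,15],[20,20],[21,0],[33,20],[34,0],[36,14],[46,0]]
[[4,16],[5,20],[7,0],[18,15],[20,20],[21,7],[27,0],[33,20],[34,0],[36,14],[46,0]]
[[4,16],[5,20],[7,0],[18,15],[20,20],[21,7],[27,5],[33,20],[34,5],[36,14],[46,0]]
[[4,16],[5,20],[7,0],[18,15],[20,20],[26,7],[27,5],[33,20],[34,5],[36,14],[46,0]]
[[4,16],[5,20],[7,0],[18,15],[20,20],[26,7],[27,5],[33,20],[34,5],[36,14],[46,0]]
[[4,16],[5,20],[7,0],[18,15],[20,20],[26,7],[27,5],[33,20],[34,5],[36,14],[38,20],[39,14],[46,0]]
[[4,16],[5,20],[7,0],[18,15],[20,20],[26,7],[27,5],[33,20],[34,5],[36,14],[38,20],[39,14],[46,0]]
[[4,16],[5,20],[7,0],[9,4],[10,0],[18,15],[20,20],[26,7],[27,5],[33,20],[34,5],[36,14],[38,20],[39,14],[46,0]]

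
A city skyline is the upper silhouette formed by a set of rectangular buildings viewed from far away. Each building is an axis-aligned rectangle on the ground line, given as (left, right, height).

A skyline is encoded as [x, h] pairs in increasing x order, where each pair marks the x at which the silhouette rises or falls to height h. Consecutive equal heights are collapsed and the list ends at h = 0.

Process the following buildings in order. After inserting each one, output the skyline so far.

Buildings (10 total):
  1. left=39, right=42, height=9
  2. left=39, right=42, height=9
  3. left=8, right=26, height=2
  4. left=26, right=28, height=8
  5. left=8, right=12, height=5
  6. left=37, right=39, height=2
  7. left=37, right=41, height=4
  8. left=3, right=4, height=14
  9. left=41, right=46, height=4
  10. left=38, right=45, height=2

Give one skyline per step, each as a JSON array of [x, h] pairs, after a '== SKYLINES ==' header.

== SKYLINES ==
[[39,9],[42,0]]
[[39,9],[42,0]]
[[8,2],[26,0],[39,9],[42,0]]
[[8,2],[26,8],[28,0],[39,9],[42,0]]
[[8,5],[12,2],[26,8],[28,0],[39,9],[42,0]]
[[8,5],[12,2],[26,8],[28,0],[37,2],[39,9],[42,0]]
[[8,5],[12,2],[26,8],[28,0],[37,4],[39,9],[42,0]]
[[3,14],[4,0],[8,5],[12,2],[26,8],[28,0],[37,4],[39,9],[42,0]]
[[3,14],[4,0],[8,5],[12,2],[26,8],[28,0],[37,4],[39,9],[42,4],[46,0]]
[[3,14],[4,0],[8,5],[12,2],[26,8],[28,0],[37,4],[39,9],[42,4],[46,0]]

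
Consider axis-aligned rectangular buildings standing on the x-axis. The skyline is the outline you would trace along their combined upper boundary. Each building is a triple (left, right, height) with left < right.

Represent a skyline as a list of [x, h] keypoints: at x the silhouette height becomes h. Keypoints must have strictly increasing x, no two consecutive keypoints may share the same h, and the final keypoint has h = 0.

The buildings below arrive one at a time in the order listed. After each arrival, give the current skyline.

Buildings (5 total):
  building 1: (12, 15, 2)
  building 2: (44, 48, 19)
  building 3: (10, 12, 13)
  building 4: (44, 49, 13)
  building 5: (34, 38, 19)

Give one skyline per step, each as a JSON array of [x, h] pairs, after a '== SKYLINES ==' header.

== SKYLINES ==
[[12,2],[15,0]]
[[12,2],[15,0],[44,19],[48,0]]
[[10,13],[12,2],[15,0],[44,19],[48,0]]
[[10,13],[12,2],[15,0],[44,19],[48,13],[49,0]]
[[10,13],[12,2],[15,0],[34,19],[38,0],[44,19],[48,13],[49,0]]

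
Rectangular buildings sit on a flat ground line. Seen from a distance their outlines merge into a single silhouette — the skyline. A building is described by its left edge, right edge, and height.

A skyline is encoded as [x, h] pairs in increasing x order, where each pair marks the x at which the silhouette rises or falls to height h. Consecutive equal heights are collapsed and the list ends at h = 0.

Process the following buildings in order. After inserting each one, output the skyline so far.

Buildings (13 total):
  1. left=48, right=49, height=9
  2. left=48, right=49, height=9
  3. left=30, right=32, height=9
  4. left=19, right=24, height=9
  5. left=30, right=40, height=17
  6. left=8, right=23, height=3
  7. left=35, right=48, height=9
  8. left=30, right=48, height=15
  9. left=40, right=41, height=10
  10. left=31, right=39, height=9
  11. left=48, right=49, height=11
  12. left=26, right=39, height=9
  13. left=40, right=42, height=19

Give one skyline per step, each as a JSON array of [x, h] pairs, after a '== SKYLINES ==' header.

== SKYLINES ==
[[48,9],[49,0]]
[[48,9],[49,0]]
[[30,9],[32,0],[48,9],[49,0]]
[[19,9],[24,0],[30,9],[32,0],[48,9],[49,0]]
[[19,9],[24,0],[30,17],[40,0],[48,9],[49,0]]
[[8,3],[19,9],[24,0],[30,17],[40,0],[48,9],[49,0]]
[[8,3],[19,9],[24,0],[30,17],[40,9],[49,0]]
[[8,3],[19,9],[24,0],[30,17],[40,15],[48,9],[49,0]]
[[8,3],[19,9],[24,0],[30,17],[40,15],[48,9],[49,0]]
[[8,3],[19,9],[24,0],[30,17],[40,15],[48,9],[49,0]]
[[8,3],[19,9],[24,0],[30,17],[40,15],[48,11],[49,0]]
[[8,3],[19,9],[24,0],[26,9],[30,17],[40,15],[48,11],[49,0]]
[[8,3],[19,9],[24,0],[26,9],[30,17],[40,19],[42,15],[48,11],[49,0]]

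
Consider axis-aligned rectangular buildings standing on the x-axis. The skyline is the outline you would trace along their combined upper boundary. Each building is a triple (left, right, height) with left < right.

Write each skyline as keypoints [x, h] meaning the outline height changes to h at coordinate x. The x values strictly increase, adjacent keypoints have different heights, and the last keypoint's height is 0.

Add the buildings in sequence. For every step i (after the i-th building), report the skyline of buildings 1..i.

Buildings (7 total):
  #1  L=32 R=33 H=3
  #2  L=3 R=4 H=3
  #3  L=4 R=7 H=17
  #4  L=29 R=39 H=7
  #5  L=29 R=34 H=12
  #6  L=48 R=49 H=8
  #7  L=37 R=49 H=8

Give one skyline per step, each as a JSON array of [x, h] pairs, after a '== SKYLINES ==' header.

== SKYLINES ==
[[32,3],[33,0]]
[[3,3],[4,0],[32,3],[33,0]]
[[3,3],[4,17],[7,0],[32,3],[33,0]]
[[3,3],[4,17],[7,0],[29,7],[39,0]]
[[3,3],[4,17],[7,0],[29,12],[34,7],[39,0]]
[[3,3],[4,17],[7,0],[29,12],[34,7],[39,0],[48,8],[49,0]]
[[3,3],[4,17],[7,0],[29,12],[34,7],[37,8],[49,0]]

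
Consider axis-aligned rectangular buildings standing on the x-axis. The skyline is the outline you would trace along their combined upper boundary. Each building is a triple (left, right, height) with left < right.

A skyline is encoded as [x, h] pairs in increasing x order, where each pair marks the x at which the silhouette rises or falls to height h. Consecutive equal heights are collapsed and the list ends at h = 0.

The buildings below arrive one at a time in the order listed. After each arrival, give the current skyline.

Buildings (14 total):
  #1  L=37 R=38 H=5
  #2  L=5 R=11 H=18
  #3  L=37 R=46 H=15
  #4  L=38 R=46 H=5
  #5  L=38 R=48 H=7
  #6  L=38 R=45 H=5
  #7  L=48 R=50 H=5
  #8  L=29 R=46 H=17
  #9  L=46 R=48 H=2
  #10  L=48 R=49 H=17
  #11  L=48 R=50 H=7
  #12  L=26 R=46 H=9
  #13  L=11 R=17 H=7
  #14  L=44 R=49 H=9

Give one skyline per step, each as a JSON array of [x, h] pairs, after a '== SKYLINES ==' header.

== SKYLINES ==
[[37,5],[38,0]]
[[5,18],[11,0],[37,5],[38,0]]
[[5,18],[11,0],[37,15],[46,0]]
[[5,18],[11,0],[37,15],[46,0]]
[[5,18],[11,0],[37,15],[46,7],[48,0]]
[[5,18],[11,0],[37,15],[46,7],[48,0]]
[[5,18],[11,0],[37,15],[46,7],[48,5],[50,0]]
[[5,18],[11,0],[29,17],[46,7],[48,5],[50,0]]
[[5,18],[11,0],[29,17],[46,7],[48,5],[50,0]]
[[5,18],[11,0],[29,17],[46,7],[48,17],[49,5],[50,0]]
[[5,18],[11,0],[29,17],[46,7],[48,17],[49,7],[50,0]]
[[5,18],[11,0],[26,9],[29,17],[46,7],[48,17],[49,7],[50,0]]
[[5,18],[11,7],[17,0],[26,9],[29,17],[46,7],[48,17],[49,7],[50,0]]
[[5,18],[11,7],[17,0],[26,9],[29,17],[46,9],[48,17],[49,7],[50,0]]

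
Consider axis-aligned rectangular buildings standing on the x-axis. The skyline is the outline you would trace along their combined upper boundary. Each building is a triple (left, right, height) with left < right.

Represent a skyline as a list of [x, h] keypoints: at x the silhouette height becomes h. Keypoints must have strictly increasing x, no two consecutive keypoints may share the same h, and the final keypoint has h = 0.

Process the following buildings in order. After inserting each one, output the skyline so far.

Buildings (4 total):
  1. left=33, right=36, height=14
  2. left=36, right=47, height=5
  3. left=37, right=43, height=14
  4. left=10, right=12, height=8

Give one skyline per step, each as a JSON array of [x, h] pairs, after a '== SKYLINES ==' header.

== SKYLINES ==
[[33,14],[36,0]]
[[33,14],[36,5],[47,0]]
[[33,14],[36,5],[37,14],[43,5],[47,0]]
[[10,8],[12,0],[33,14],[36,5],[37,14],[43,5],[47,0]]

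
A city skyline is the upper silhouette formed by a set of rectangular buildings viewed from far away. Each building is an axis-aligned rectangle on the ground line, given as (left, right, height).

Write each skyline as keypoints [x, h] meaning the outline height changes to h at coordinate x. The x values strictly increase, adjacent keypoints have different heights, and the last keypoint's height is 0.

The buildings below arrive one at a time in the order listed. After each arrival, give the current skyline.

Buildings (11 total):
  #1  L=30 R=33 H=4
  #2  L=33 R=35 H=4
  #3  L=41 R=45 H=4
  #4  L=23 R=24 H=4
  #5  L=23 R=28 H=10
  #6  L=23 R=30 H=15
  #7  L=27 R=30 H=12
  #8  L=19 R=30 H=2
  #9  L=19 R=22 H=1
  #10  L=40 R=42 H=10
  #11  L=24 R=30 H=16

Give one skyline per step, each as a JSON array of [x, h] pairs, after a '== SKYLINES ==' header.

== SKYLINES ==
[[30,4],[33,0]]
[[30,4],[35,0]]
[[30,4],[35,0],[41,4],[45,0]]
[[23,4],[24,0],[30,4],[35,0],[41,4],[45,0]]
[[23,10],[28,0],[30,4],[35,0],[41,4],[45,0]]
[[23,15],[30,4],[35,0],[41,4],[45,0]]
[[23,15],[30,4],[35,0],[41,4],[45,0]]
[[19,2],[23,15],[30,4],[35,0],[41,4],[45,0]]
[[19,2],[23,15],[30,4],[35,0],[41,4],[45,0]]
[[19,2],[23,15],[30,4],[35,0],[40,10],[42,4],[45,0]]
[[19,2],[23,15],[24,16],[30,4],[35,0],[40,10],[42,4],[45,0]]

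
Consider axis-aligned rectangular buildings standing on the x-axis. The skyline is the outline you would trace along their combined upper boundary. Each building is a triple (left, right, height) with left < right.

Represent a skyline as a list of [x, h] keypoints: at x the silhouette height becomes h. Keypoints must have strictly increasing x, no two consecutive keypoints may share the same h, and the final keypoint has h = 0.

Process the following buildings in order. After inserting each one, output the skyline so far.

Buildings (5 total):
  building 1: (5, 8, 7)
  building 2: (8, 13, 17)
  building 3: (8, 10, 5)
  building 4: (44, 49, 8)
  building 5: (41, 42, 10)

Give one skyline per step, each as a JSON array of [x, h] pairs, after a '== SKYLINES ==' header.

== SKYLINES ==
[[5,7],[8,0]]
[[5,7],[8,17],[13,0]]
[[5,7],[8,17],[13,0]]
[[5,7],[8,17],[13,0],[44,8],[49,0]]
[[5,7],[8,17],[13,0],[41,10],[42,0],[44,8],[49,0]]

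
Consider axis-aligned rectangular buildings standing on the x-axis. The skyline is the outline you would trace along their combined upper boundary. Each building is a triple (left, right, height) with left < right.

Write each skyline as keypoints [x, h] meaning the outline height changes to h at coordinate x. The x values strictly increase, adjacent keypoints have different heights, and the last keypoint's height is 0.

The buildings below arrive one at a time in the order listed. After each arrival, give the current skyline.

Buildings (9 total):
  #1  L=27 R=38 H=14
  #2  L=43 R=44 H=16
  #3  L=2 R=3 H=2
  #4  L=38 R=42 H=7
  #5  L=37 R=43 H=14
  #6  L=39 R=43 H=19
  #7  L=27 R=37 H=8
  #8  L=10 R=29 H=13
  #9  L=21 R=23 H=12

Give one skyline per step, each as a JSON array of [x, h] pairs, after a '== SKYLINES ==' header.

== SKYLINES ==
[[27,14],[38,0]]
[[27,14],[38,0],[43,16],[44,0]]
[[2,2],[3,0],[27,14],[38,0],[43,16],[44,0]]
[[2,2],[3,0],[27,14],[38,7],[42,0],[43,16],[44,0]]
[[2,2],[3,0],[27,14],[43,16],[44,0]]
[[2,2],[3,0],[27,14],[39,19],[43,16],[44,0]]
[[2,2],[3,0],[27,14],[39,19],[43,16],[44,0]]
[[2,2],[3,0],[10,13],[27,14],[39,19],[43,16],[44,0]]
[[2,2],[3,0],[10,13],[27,14],[39,19],[43,16],[44,0]]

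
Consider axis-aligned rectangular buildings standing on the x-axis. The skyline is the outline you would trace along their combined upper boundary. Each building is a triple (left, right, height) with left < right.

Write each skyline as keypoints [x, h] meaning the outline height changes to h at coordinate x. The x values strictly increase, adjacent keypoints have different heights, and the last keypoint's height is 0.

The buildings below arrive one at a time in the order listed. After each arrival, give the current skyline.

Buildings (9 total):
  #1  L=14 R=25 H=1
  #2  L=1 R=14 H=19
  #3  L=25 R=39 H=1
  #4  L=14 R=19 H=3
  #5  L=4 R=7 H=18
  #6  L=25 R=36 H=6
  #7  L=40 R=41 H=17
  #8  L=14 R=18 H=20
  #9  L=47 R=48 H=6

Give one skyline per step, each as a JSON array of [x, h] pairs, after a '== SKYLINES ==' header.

== SKYLINES ==
[[14,1],[25,0]]
[[1,19],[14,1],[25,0]]
[[1,19],[14,1],[39,0]]
[[1,19],[14,3],[19,1],[39,0]]
[[1,19],[14,3],[19,1],[39,0]]
[[1,19],[14,3],[19,1],[25,6],[36,1],[39,0]]
[[1,19],[14,3],[19,1],[25,6],[36,1],[39,0],[40,17],[41,0]]
[[1,19],[14,20],[18,3],[19,1],[25,6],[36,1],[39,0],[40,17],[41,0]]
[[1,19],[14,20],[18,3],[19,1],[25,6],[36,1],[39,0],[40,17],[41,0],[47,6],[48,0]]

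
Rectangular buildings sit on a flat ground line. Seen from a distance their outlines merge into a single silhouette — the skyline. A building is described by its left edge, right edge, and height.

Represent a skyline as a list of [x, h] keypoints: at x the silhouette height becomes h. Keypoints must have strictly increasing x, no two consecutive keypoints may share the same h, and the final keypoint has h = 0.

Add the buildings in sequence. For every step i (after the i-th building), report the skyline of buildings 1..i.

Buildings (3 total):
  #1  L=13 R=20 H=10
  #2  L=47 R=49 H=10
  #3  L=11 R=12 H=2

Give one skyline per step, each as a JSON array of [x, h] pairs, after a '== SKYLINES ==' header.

== SKYLINES ==
[[13,10],[20,0]]
[[13,10],[20,0],[47,10],[49,0]]
[[11,2],[12,0],[13,10],[20,0],[47,10],[49,0]]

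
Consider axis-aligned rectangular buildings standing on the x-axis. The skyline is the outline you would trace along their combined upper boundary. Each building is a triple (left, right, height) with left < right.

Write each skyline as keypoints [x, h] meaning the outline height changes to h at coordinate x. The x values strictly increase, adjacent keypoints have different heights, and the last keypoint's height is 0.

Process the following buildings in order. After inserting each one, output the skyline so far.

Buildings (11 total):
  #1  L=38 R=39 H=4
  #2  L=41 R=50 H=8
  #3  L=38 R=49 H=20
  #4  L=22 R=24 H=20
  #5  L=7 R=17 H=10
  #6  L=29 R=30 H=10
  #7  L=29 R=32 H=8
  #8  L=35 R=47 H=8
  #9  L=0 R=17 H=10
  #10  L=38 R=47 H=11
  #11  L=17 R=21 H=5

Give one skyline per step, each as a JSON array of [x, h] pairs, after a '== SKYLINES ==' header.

== SKYLINES ==
[[38,4],[39,0]]
[[38,4],[39,0],[41,8],[50,0]]
[[38,20],[49,8],[50,0]]
[[22,20],[24,0],[38,20],[49,8],[50,0]]
[[7,10],[17,0],[22,20],[24,0],[38,20],[49,8],[50,0]]
[[7,10],[17,0],[22,20],[24,0],[29,10],[30,0],[38,20],[49,8],[50,0]]
[[7,10],[17,0],[22,20],[24,0],[29,10],[30,8],[32,0],[38,20],[49,8],[50,0]]
[[7,10],[17,0],[22,20],[24,0],[29,10],[30,8],[32,0],[35,8],[38,20],[49,8],[50,0]]
[[0,10],[17,0],[22,20],[24,0],[29,10],[30,8],[32,0],[35,8],[38,20],[49,8],[50,0]]
[[0,10],[17,0],[22,20],[24,0],[29,10],[30,8],[32,0],[35,8],[38,20],[49,8],[50,0]]
[[0,10],[17,5],[21,0],[22,20],[24,0],[29,10],[30,8],[32,0],[35,8],[38,20],[49,8],[50,0]]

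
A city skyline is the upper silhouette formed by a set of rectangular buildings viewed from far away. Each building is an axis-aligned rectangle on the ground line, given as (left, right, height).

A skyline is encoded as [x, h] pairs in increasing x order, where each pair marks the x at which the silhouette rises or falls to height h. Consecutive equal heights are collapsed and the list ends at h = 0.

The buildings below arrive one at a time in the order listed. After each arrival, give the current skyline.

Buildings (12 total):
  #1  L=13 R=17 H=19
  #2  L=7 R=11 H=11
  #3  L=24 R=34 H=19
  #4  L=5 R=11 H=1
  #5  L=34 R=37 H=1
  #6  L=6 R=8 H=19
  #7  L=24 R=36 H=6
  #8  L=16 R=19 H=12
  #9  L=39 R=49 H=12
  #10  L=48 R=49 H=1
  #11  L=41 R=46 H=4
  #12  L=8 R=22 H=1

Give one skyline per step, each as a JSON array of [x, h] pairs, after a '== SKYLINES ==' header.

== SKYLINES ==
[[13,19],[17,0]]
[[7,11],[11,0],[13,19],[17,0]]
[[7,11],[11,0],[13,19],[17,0],[24,19],[34,0]]
[[5,1],[7,11],[11,0],[13,19],[17,0],[24,19],[34,0]]
[[5,1],[7,11],[11,0],[13,19],[17,0],[24,19],[34,1],[37,0]]
[[5,1],[6,19],[8,11],[11,0],[13,19],[17,0],[24,19],[34,1],[37,0]]
[[5,1],[6,19],[8,11],[11,0],[13,19],[17,0],[24,19],[34,6],[36,1],[37,0]]
[[5,1],[6,19],[8,11],[11,0],[13,19],[17,12],[19,0],[24,19],[34,6],[36,1],[37,0]]
[[5,1],[6,19],[8,11],[11,0],[13,19],[17,12],[19,0],[24,19],[34,6],[36,1],[37,0],[39,12],[49,0]]
[[5,1],[6,19],[8,11],[11,0],[13,19],[17,12],[19,0],[24,19],[34,6],[36,1],[37,0],[39,12],[49,0]]
[[5,1],[6,19],[8,11],[11,0],[13,19],[17,12],[19,0],[24,19],[34,6],[36,1],[37,0],[39,12],[49,0]]
[[5,1],[6,19],[8,11],[11,1],[13,19],[17,12],[19,1],[22,0],[24,19],[34,6],[36,1],[37,0],[39,12],[49,0]]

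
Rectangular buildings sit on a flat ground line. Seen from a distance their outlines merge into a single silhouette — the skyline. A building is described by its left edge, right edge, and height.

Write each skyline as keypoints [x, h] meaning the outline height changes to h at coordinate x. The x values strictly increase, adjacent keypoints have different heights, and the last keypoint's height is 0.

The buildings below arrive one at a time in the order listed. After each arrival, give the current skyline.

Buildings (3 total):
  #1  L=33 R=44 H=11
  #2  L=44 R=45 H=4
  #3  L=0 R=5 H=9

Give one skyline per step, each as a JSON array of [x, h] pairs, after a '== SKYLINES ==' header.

== SKYLINES ==
[[33,11],[44,0]]
[[33,11],[44,4],[45,0]]
[[0,9],[5,0],[33,11],[44,4],[45,0]]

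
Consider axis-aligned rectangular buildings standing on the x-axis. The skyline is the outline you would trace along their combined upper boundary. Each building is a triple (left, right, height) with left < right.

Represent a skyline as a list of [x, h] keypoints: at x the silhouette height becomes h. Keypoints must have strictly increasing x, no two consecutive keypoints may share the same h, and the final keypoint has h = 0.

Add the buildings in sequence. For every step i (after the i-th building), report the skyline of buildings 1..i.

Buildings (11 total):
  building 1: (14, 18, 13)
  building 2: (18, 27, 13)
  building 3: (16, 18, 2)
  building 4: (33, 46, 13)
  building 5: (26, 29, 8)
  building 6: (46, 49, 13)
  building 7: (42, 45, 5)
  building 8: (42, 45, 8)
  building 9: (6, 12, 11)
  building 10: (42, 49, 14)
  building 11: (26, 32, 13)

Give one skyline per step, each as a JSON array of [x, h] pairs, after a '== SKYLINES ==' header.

== SKYLINES ==
[[14,13],[18,0]]
[[14,13],[27,0]]
[[14,13],[27,0]]
[[14,13],[27,0],[33,13],[46,0]]
[[14,13],[27,8],[29,0],[33,13],[46,0]]
[[14,13],[27,8],[29,0],[33,13],[49,0]]
[[14,13],[27,8],[29,0],[33,13],[49,0]]
[[14,13],[27,8],[29,0],[33,13],[49,0]]
[[6,11],[12,0],[14,13],[27,8],[29,0],[33,13],[49,0]]
[[6,11],[12,0],[14,13],[27,8],[29,0],[33,13],[42,14],[49,0]]
[[6,11],[12,0],[14,13],[32,0],[33,13],[42,14],[49,0]]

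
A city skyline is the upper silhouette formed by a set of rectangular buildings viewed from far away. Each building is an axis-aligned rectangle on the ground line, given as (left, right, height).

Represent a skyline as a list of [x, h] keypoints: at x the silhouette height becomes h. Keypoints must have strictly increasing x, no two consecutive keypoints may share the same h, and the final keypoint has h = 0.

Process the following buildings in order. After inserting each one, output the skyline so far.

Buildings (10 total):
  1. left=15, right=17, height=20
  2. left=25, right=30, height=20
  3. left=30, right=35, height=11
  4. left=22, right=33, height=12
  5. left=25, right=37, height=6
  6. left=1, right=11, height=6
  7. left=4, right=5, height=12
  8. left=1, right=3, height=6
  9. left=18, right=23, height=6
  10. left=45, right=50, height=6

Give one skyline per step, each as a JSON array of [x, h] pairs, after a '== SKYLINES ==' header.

== SKYLINES ==
[[15,20],[17,0]]
[[15,20],[17,0],[25,20],[30,0]]
[[15,20],[17,0],[25,20],[30,11],[35,0]]
[[15,20],[17,0],[22,12],[25,20],[30,12],[33,11],[35,0]]
[[15,20],[17,0],[22,12],[25,20],[30,12],[33,11],[35,6],[37,0]]
[[1,6],[11,0],[15,20],[17,0],[22,12],[25,20],[30,12],[33,11],[35,6],[37,0]]
[[1,6],[4,12],[5,6],[11,0],[15,20],[17,0],[22,12],[25,20],[30,12],[33,11],[35,6],[37,0]]
[[1,6],[4,12],[5,6],[11,0],[15,20],[17,0],[22,12],[25,20],[30,12],[33,11],[35,6],[37,0]]
[[1,6],[4,12],[5,6],[11,0],[15,20],[17,0],[18,6],[22,12],[25,20],[30,12],[33,11],[35,6],[37,0]]
[[1,6],[4,12],[5,6],[11,0],[15,20],[17,0],[18,6],[22,12],[25,20],[30,12],[33,11],[35,6],[37,0],[45,6],[50,0]]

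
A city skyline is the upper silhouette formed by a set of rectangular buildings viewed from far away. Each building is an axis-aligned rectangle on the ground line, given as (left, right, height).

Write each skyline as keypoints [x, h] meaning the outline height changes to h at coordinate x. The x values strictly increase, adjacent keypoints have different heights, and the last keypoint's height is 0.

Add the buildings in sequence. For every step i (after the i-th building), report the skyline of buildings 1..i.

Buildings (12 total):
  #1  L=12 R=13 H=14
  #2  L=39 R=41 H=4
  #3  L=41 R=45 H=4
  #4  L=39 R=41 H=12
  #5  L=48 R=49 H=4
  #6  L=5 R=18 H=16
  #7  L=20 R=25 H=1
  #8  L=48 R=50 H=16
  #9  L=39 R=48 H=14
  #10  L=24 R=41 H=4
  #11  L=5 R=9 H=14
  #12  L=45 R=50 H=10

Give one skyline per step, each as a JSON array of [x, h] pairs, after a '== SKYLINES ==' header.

== SKYLINES ==
[[12,14],[13,0]]
[[12,14],[13,0],[39,4],[41,0]]
[[12,14],[13,0],[39,4],[45,0]]
[[12,14],[13,0],[39,12],[41,4],[45,0]]
[[12,14],[13,0],[39,12],[41,4],[45,0],[48,4],[49,0]]
[[5,16],[18,0],[39,12],[41,4],[45,0],[48,4],[49,0]]
[[5,16],[18,0],[20,1],[25,0],[39,12],[41,4],[45,0],[48,4],[49,0]]
[[5,16],[18,0],[20,1],[25,0],[39,12],[41,4],[45,0],[48,16],[50,0]]
[[5,16],[18,0],[20,1],[25,0],[39,14],[48,16],[50,0]]
[[5,16],[18,0],[20,1],[24,4],[39,14],[48,16],[50,0]]
[[5,16],[18,0],[20,1],[24,4],[39,14],[48,16],[50,0]]
[[5,16],[18,0],[20,1],[24,4],[39,14],[48,16],[50,0]]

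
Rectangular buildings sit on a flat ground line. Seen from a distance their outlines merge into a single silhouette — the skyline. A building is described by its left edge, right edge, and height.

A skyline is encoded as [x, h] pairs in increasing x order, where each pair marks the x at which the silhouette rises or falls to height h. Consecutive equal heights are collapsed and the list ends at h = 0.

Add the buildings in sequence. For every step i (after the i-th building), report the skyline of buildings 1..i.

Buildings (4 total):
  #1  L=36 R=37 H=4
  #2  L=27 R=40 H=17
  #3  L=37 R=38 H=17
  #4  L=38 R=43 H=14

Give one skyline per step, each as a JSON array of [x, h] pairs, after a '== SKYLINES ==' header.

== SKYLINES ==
[[36,4],[37,0]]
[[27,17],[40,0]]
[[27,17],[40,0]]
[[27,17],[40,14],[43,0]]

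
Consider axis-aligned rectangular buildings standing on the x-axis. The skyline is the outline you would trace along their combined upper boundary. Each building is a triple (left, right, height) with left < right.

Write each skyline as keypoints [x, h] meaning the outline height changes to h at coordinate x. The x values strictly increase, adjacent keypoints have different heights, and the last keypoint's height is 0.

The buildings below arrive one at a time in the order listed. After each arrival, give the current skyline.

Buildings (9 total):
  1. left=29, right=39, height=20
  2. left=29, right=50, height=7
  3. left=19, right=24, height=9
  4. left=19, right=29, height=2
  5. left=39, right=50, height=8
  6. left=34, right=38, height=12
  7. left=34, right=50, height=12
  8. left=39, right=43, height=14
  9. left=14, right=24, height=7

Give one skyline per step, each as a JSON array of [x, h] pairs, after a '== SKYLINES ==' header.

== SKYLINES ==
[[29,20],[39,0]]
[[29,20],[39,7],[50,0]]
[[19,9],[24,0],[29,20],[39,7],[50,0]]
[[19,9],[24,2],[29,20],[39,7],[50,0]]
[[19,9],[24,2],[29,20],[39,8],[50,0]]
[[19,9],[24,2],[29,20],[39,8],[50,0]]
[[19,9],[24,2],[29,20],[39,12],[50,0]]
[[19,9],[24,2],[29,20],[39,14],[43,12],[50,0]]
[[14,7],[19,9],[24,2],[29,20],[39,14],[43,12],[50,0]]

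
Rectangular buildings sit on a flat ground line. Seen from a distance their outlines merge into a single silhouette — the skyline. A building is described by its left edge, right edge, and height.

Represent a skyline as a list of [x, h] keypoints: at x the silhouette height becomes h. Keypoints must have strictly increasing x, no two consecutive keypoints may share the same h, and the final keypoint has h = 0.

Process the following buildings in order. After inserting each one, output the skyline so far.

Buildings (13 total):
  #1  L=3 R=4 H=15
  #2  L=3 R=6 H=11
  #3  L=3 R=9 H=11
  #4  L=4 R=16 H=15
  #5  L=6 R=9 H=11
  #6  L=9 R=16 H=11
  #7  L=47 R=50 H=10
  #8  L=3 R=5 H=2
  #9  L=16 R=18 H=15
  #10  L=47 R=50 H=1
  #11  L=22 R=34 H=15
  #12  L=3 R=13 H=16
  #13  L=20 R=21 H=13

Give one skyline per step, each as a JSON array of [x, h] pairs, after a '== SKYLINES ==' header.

== SKYLINES ==
[[3,15],[4,0]]
[[3,15],[4,11],[6,0]]
[[3,15],[4,11],[9,0]]
[[3,15],[16,0]]
[[3,15],[16,0]]
[[3,15],[16,0]]
[[3,15],[16,0],[47,10],[50,0]]
[[3,15],[16,0],[47,10],[50,0]]
[[3,15],[18,0],[47,10],[50,0]]
[[3,15],[18,0],[47,10],[50,0]]
[[3,15],[18,0],[22,15],[34,0],[47,10],[50,0]]
[[3,16],[13,15],[18,0],[22,15],[34,0],[47,10],[50,0]]
[[3,16],[13,15],[18,0],[20,13],[21,0],[22,15],[34,0],[47,10],[50,0]]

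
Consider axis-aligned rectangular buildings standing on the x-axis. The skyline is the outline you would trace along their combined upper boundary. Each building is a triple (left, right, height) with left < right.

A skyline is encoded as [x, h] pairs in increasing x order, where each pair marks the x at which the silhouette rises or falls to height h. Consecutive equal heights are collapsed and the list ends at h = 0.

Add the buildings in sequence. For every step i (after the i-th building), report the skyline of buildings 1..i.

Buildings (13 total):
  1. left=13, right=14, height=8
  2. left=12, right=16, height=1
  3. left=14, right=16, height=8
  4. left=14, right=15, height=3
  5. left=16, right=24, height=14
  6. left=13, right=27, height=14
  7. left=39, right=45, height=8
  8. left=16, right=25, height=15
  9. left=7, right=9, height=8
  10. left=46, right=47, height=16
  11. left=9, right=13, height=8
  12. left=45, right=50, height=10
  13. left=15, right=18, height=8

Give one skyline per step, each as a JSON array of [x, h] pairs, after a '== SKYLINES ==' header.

== SKYLINES ==
[[13,8],[14,0]]
[[12,1],[13,8],[14,1],[16,0]]
[[12,1],[13,8],[16,0]]
[[12,1],[13,8],[16,0]]
[[12,1],[13,8],[16,14],[24,0]]
[[12,1],[13,14],[27,0]]
[[12,1],[13,14],[27,0],[39,8],[45,0]]
[[12,1],[13,14],[16,15],[25,14],[27,0],[39,8],[45,0]]
[[7,8],[9,0],[12,1],[13,14],[16,15],[25,14],[27,0],[39,8],[45,0]]
[[7,8],[9,0],[12,1],[13,14],[16,15],[25,14],[27,0],[39,8],[45,0],[46,16],[47,0]]
[[7,8],[13,14],[16,15],[25,14],[27,0],[39,8],[45,0],[46,16],[47,0]]
[[7,8],[13,14],[16,15],[25,14],[27,0],[39,8],[45,10],[46,16],[47,10],[50,0]]
[[7,8],[13,14],[16,15],[25,14],[27,0],[39,8],[45,10],[46,16],[47,10],[50,0]]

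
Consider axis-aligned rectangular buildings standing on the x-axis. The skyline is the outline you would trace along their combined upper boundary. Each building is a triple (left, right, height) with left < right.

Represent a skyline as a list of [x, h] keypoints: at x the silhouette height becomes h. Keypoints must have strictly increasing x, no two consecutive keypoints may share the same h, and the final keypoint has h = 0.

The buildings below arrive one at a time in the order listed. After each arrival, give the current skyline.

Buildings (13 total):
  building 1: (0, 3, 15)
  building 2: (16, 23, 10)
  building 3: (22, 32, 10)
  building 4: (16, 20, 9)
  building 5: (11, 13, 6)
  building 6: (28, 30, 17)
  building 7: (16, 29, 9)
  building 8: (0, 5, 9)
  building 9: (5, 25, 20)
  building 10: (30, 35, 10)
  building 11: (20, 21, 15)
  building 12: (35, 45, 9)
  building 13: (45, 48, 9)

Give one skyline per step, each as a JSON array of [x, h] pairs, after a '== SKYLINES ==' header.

== SKYLINES ==
[[0,15],[3,0]]
[[0,15],[3,0],[16,10],[23,0]]
[[0,15],[3,0],[16,10],[32,0]]
[[0,15],[3,0],[16,10],[32,0]]
[[0,15],[3,0],[11,6],[13,0],[16,10],[32,0]]
[[0,15],[3,0],[11,6],[13,0],[16,10],[28,17],[30,10],[32,0]]
[[0,15],[3,0],[11,6],[13,0],[16,10],[28,17],[30,10],[32,0]]
[[0,15],[3,9],[5,0],[11,6],[13,0],[16,10],[28,17],[30,10],[32,0]]
[[0,15],[3,9],[5,20],[25,10],[28,17],[30,10],[32,0]]
[[0,15],[3,9],[5,20],[25,10],[28,17],[30,10],[35,0]]
[[0,15],[3,9],[5,20],[25,10],[28,17],[30,10],[35,0]]
[[0,15],[3,9],[5,20],[25,10],[28,17],[30,10],[35,9],[45,0]]
[[0,15],[3,9],[5,20],[25,10],[28,17],[30,10],[35,9],[48,0]]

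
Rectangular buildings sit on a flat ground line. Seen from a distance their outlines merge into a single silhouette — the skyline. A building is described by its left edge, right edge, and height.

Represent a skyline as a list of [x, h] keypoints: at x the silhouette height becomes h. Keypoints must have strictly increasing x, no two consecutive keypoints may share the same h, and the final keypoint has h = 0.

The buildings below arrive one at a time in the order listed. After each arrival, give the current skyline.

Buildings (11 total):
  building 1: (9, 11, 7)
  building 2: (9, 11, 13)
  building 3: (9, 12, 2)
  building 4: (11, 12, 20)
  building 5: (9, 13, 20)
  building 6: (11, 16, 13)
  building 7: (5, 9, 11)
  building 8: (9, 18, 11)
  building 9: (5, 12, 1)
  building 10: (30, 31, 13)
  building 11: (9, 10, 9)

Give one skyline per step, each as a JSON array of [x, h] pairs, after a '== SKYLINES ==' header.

== SKYLINES ==
[[9,7],[11,0]]
[[9,13],[11,0]]
[[9,13],[11,2],[12,0]]
[[9,13],[11,20],[12,0]]
[[9,20],[13,0]]
[[9,20],[13,13],[16,0]]
[[5,11],[9,20],[13,13],[16,0]]
[[5,11],[9,20],[13,13],[16,11],[18,0]]
[[5,11],[9,20],[13,13],[16,11],[18,0]]
[[5,11],[9,20],[13,13],[16,11],[18,0],[30,13],[31,0]]
[[5,11],[9,20],[13,13],[16,11],[18,0],[30,13],[31,0]]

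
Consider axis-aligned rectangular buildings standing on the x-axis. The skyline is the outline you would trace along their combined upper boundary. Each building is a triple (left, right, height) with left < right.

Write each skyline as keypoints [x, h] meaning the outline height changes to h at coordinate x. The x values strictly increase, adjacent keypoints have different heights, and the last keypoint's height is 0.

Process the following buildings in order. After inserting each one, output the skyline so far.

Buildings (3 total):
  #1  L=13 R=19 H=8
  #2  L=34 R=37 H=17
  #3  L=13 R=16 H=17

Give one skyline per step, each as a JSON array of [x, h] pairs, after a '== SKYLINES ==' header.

== SKYLINES ==
[[13,8],[19,0]]
[[13,8],[19,0],[34,17],[37,0]]
[[13,17],[16,8],[19,0],[34,17],[37,0]]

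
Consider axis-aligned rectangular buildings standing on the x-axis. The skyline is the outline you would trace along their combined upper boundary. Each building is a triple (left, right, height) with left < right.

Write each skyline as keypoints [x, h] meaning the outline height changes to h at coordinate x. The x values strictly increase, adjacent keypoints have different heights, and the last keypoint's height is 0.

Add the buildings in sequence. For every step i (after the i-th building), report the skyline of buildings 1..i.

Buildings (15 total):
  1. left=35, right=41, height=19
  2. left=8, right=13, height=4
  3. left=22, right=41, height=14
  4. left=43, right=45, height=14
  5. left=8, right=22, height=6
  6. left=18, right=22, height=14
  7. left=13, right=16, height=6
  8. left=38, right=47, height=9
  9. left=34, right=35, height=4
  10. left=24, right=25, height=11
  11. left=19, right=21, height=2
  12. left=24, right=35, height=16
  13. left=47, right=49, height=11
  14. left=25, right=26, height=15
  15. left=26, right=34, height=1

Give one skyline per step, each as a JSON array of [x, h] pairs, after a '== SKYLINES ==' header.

== SKYLINES ==
[[35,19],[41,0]]
[[8,4],[13,0],[35,19],[41,0]]
[[8,4],[13,0],[22,14],[35,19],[41,0]]
[[8,4],[13,0],[22,14],[35,19],[41,0],[43,14],[45,0]]
[[8,6],[22,14],[35,19],[41,0],[43,14],[45,0]]
[[8,6],[18,14],[35,19],[41,0],[43,14],[45,0]]
[[8,6],[18,14],[35,19],[41,0],[43,14],[45,0]]
[[8,6],[18,14],[35,19],[41,9],[43,14],[45,9],[47,0]]
[[8,6],[18,14],[35,19],[41,9],[43,14],[45,9],[47,0]]
[[8,6],[18,14],[35,19],[41,9],[43,14],[45,9],[47,0]]
[[8,6],[18,14],[35,19],[41,9],[43,14],[45,9],[47,0]]
[[8,6],[18,14],[24,16],[35,19],[41,9],[43,14],[45,9],[47,0]]
[[8,6],[18,14],[24,16],[35,19],[41,9],[43,14],[45,9],[47,11],[49,0]]
[[8,6],[18,14],[24,16],[35,19],[41,9],[43,14],[45,9],[47,11],[49,0]]
[[8,6],[18,14],[24,16],[35,19],[41,9],[43,14],[45,9],[47,11],[49,0]]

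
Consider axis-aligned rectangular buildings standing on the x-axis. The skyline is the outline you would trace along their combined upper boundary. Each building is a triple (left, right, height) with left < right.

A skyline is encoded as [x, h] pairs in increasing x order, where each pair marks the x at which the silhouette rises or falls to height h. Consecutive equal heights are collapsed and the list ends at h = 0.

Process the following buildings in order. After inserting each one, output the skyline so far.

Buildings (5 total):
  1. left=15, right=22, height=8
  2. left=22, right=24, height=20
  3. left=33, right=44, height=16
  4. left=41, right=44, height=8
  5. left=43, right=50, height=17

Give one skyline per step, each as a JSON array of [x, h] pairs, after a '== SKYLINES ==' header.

== SKYLINES ==
[[15,8],[22,0]]
[[15,8],[22,20],[24,0]]
[[15,8],[22,20],[24,0],[33,16],[44,0]]
[[15,8],[22,20],[24,0],[33,16],[44,0]]
[[15,8],[22,20],[24,0],[33,16],[43,17],[50,0]]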